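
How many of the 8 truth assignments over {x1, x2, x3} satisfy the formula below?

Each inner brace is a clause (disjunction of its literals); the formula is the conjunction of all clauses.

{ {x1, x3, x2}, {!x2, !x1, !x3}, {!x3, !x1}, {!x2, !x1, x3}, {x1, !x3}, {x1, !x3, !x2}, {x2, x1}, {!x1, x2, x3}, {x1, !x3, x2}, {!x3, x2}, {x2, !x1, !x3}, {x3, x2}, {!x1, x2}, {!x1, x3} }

There are 2^3 = 8 truth assignments over (x1, x2, x3).
Check each against the 14 clauses (columns in the order x1, x2, x3):
  F F F  ✗ fails (x1 || x3 || x2)
  F F T  ✗ fails (x1 || !x3)
  F T F  ✓ satisfies all
  F T T  ✗ fails (x1 || !x3)
  T F F  ✗ fails (!x1 || x2 || x3)
  T F T  ✗ fails (!x3 || !x1)
  T T F  ✗ fails (!x2 || !x1 || x3)
  T T T  ✗ fails (!x2 || !x1 || !x3)
1 of the 8 rows is a model.

1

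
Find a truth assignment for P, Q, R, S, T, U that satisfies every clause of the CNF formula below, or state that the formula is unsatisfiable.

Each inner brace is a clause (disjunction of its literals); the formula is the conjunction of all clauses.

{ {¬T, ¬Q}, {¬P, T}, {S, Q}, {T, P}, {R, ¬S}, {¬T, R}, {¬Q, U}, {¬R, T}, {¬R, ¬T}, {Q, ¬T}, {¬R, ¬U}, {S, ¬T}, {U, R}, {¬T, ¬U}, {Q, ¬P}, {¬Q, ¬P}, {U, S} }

Suppose T = False.
Unit clause (¬P) forces P = False.
But (P) is also a unit clause — contradiction.
That branch fails; take T = True instead.
Unit clause (¬Q) forces Q = False.
But (Q) is also a unit clause — contradiction.
Both values of T lead to a conflict.

UNSATISFIABLE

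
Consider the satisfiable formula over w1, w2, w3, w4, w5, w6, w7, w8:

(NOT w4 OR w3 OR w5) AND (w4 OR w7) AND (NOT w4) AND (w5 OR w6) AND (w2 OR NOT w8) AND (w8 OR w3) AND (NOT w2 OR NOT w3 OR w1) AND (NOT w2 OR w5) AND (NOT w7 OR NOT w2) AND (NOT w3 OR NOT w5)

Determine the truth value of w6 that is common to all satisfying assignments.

True

Suppose w6 = false.
(NOT w4) alone gives w4 = false.
(w7) alone gives w7 = true.
(w5) alone gives w5 = true.
(NOT w2) alone gives w2 = false.
(NOT w8) alone gives w8 = false.
(w3) alone gives w3 = true.
That conflicts with the unit clause (NOT w3).
So every satisfying assignment has w6 = True.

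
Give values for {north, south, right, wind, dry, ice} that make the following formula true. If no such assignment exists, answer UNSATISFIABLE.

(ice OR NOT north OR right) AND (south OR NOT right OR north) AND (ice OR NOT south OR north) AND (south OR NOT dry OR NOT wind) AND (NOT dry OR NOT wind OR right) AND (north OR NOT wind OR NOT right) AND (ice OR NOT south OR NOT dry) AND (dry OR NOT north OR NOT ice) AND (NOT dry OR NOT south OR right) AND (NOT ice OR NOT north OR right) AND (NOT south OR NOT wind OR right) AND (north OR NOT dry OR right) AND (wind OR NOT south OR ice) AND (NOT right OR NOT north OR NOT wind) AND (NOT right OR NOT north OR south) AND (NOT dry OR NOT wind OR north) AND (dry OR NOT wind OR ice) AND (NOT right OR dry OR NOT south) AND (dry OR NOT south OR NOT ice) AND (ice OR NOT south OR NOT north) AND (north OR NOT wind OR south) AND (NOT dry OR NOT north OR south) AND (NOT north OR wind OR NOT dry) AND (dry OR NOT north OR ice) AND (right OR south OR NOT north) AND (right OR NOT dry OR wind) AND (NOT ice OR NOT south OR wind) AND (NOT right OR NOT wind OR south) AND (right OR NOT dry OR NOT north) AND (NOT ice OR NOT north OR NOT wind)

north ↦ false,  south ↦ false,  right ↦ false,  wind ↦ false,  dry ↦ false,  ice ↦ false

Try ice = false.
Try north = false.
Unit clause (NOT south) forces south = false.
Unit clause (NOT right) forces right = false.
Unit clause (NOT dry) forces dry = false.
Unit clause (NOT wind) forces wind = false.
This assignment satisfies each clause.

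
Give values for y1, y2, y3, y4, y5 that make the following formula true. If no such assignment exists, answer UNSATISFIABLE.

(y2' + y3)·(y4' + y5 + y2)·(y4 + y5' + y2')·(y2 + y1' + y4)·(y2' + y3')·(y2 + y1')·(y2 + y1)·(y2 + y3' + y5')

UNSATISFIABLE

Suppose y2 = 0.
Unit clause (y1') forces y1 = 0.
Now (y1) is unsatisfied and unit — conflict.
So y2 must be the other value — set y2 = 1.
Unit clause (y3) forces y3 = 1.
Now (y3') is unsatisfied and unit — conflict.
Neither y2 = 1 nor y2 = 0 works.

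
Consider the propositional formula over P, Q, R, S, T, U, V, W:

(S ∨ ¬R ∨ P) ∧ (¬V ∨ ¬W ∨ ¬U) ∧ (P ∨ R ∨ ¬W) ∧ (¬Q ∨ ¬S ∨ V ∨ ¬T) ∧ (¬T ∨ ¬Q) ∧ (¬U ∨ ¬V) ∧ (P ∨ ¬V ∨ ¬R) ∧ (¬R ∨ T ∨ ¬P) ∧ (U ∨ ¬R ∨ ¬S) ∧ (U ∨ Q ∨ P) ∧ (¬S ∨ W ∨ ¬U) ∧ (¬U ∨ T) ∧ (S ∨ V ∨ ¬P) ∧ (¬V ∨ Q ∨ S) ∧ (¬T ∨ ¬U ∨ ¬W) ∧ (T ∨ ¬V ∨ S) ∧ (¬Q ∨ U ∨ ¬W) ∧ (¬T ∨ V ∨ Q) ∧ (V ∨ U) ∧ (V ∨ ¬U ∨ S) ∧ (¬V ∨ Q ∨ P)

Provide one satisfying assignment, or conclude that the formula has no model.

P: True,  Q: True,  R: False,  S: True,  T: False,  U: False,  V: True,  W: False

Try T = False.
The clause (¬U) is unit, so U = False.
The clause (V) is unit, so V = True.
The clause (S) is unit, so S = True.
The clause (¬R) is unit, so R = False.
Try P = True.
Try Q = True.
The clause (¬W) is unit, so W = False.
All clauses are satisfied.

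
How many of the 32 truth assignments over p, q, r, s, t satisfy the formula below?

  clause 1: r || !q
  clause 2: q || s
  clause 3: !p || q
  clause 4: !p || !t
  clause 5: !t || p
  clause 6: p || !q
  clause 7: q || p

2

There are 2^5 = 32 truth assignments over (p, q, r, s, t).
Split on t. With t = true, the clauses containing t are satisfied and !t drops from the rest; 0 of the 2^4 = 16 assignments to the other variables satisfy what remains.
With t = false, by the same count on the reduced clause set, 2 assignments work.
(One model: p=T, q=T, r=T, s=F, t=F.)
Total: 0 + 2 = 2.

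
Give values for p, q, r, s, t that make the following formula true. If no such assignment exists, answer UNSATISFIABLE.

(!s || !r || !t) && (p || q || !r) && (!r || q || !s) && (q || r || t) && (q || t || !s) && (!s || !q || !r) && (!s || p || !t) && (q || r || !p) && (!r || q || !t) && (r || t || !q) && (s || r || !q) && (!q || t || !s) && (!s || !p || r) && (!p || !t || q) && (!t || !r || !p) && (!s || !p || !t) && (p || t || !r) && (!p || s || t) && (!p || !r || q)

p=false; q=false; r=false; s=false; t=true

Suppose s = false.
Suppose r = false.
From the singleton clause (!q), q = false.
From the singleton clause (t), t = true.
From the singleton clause (!p), p = false.
All clauses are satisfied.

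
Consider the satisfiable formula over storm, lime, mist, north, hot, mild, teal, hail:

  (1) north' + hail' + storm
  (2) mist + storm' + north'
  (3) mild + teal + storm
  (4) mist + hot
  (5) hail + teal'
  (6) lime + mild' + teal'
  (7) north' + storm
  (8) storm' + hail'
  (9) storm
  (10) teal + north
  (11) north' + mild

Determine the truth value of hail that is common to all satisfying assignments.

False

Suppose hail = 1.
The clause (storm') is unit, so storm = 0.
But (storm) is also a unit clause — contradiction.
So every satisfying assignment has hail = False.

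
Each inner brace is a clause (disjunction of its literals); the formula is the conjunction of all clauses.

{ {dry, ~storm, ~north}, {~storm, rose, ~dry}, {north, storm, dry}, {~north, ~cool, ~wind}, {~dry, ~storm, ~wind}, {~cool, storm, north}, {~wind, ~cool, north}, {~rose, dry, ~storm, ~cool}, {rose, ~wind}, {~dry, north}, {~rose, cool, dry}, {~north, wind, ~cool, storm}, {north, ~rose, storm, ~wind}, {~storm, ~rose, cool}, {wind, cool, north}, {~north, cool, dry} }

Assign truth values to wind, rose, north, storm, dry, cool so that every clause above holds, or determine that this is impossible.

wind=0; rose=0; north=1; storm=0; dry=1; cool=0

Case rose = 0:
From the singleton clause (~wind), wind = 0.
Case storm = 0:
Case north = 1:
From the singleton clause (~cool), cool = 0.
From the singleton clause (dry), dry = 1.
All clauses are satisfied.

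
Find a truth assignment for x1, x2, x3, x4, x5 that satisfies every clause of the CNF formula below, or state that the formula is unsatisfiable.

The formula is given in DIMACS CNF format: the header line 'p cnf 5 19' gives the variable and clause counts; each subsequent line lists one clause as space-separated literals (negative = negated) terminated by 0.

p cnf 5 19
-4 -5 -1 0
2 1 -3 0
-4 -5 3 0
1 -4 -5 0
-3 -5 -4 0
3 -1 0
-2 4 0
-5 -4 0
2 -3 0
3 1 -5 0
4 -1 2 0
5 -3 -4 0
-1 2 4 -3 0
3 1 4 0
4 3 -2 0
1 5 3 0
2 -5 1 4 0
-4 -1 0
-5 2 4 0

UNSATISFIABLE

Suppose x3 = True.
Unit clause (x2) forces x2 = True.
Unit clause (x4) forces x4 = True.
Unit clause (¬x5) forces x5 = False.
Now (x5) is unsatisfied and unit — conflict.
That branch fails; take x3 = False instead.
Unit clause (¬x1) forces x1 = False.
Unit clause (¬x5) forces x5 = False.
Now (x5) is unsatisfied and unit — conflict.
Either choice for x3 ends in contradiction.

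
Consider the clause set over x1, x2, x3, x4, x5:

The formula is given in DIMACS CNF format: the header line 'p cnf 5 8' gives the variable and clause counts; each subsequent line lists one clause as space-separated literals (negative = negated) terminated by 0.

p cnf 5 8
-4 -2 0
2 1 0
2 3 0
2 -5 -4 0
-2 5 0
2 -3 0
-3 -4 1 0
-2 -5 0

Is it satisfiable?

Unsatisfiable

Branch on x4: set x4 = False.
Branch on x2: set x2 = True.
From the singleton clause (x5), x5 = True.
That conflicts with the unit clause (¬x5).
So x2 must be the other value — set x2 = False.
From the singleton clause (x1), x1 = True.
From the singleton clause (x3), x3 = True.
That conflicts with the unit clause (¬x3).
Both values of x2 lead to a conflict.
So x4 must be the other value — set x4 = True.
From the singleton clause (¬x2), x2 = False.
From the singleton clause (x1), x1 = True.
From the singleton clause (x3), x3 = True.
That conflicts with the unit clause (¬x3).
Both values of x4 lead to a conflict.
No assignment satisfies every clause.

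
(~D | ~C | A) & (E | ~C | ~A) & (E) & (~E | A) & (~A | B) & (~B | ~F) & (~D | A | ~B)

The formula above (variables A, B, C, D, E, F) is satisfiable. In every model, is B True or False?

True

Suppose B = 0.
The clause (E) is unit, so E = 1.
The clause (A) is unit, so A = 1.
That conflicts with the unit clause (~A).
So every satisfying assignment has B = True.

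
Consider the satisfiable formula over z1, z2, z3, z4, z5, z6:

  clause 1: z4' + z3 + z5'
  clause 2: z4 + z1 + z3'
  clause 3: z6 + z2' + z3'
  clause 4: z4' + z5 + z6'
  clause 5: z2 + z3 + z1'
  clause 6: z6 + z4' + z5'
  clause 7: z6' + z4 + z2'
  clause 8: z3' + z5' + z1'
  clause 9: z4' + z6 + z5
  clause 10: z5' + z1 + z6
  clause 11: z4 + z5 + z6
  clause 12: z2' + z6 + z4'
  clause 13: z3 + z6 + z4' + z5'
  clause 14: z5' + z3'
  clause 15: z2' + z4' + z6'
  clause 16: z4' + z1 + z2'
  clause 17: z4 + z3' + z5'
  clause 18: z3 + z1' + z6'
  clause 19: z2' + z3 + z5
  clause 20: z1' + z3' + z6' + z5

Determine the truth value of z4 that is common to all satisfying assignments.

False

Suppose z4 = 1.
Branch on z3: set z3 = 1.
Unit clause (z5') forces z5 = 0.
Unit clause (z6') forces z6 = 0.
Now (z6) is unsatisfied and unit — conflict.
So z3 must be the other value — set z3 = 0.
Unit clause (z5') forces z5 = 0.
Unit clause (z6') forces z6 = 0.
Now (z6) is unsatisfied and unit — conflict.
Neither z3 = 1 nor z3 = 0 works.
So every satisfying assignment has z4 = False.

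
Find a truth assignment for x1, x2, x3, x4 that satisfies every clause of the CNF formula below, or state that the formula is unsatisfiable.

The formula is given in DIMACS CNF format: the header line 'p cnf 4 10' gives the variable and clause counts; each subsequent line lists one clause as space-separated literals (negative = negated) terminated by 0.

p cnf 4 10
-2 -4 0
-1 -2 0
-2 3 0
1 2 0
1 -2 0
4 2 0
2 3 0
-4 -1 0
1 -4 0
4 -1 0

UNSATISFIABLE

Suppose x2 = False.
(x1) alone gives x1 = True.
(x4) alone gives x4 = True.
Now (¬x4) is unsatisfied and unit — conflict.
That branch fails; take x2 = True instead.
(¬x4) alone gives x4 = False.
(¬x1) alone gives x1 = False.
Now (x1) is unsatisfied and unit — conflict.
Both values of x2 lead to a conflict.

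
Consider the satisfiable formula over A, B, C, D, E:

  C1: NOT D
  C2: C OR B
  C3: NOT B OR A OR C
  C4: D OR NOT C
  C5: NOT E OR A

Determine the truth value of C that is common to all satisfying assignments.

False

Suppose C = true.
From the singleton clause (NOT D), D = false.
That conflicts with the unit clause (D).
So every satisfying assignment has C = False.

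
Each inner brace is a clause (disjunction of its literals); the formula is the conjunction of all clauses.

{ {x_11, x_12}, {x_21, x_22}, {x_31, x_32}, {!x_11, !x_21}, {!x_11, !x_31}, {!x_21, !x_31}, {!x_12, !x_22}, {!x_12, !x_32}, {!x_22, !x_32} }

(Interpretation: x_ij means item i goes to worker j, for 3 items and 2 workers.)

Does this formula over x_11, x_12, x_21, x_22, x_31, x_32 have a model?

Suppose x_11 = true.
From the singleton clause (!x_21), x_21 = false.
From the singleton clause (x_22), x_22 = true.
From the singleton clause (!x_31), x_31 = false.
From the singleton clause (x_32), x_32 = true.
But (!x_32) is also a unit clause — contradiction.
Backtrack on x_11: now try x_11 = false.
From the singleton clause (x_12), x_12 = true.
From the singleton clause (!x_22), x_22 = false.
From the singleton clause (x_21), x_21 = true.
From the singleton clause (!x_31), x_31 = false.
From the singleton clause (x_32), x_32 = true.
But (!x_32) is also a unit clause — contradiction.
Neither x_11 = true nor x_11 = false works.
No assignment satisfies every clause.

No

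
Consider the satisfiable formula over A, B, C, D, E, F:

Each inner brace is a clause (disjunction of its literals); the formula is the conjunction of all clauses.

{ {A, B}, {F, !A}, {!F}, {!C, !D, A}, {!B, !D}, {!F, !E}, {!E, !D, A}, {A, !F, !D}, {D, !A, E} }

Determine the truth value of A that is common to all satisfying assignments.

False

Suppose A = true.
(F) alone gives F = true.
That conflicts with the unit clause (!F).
So every satisfying assignment has A = False.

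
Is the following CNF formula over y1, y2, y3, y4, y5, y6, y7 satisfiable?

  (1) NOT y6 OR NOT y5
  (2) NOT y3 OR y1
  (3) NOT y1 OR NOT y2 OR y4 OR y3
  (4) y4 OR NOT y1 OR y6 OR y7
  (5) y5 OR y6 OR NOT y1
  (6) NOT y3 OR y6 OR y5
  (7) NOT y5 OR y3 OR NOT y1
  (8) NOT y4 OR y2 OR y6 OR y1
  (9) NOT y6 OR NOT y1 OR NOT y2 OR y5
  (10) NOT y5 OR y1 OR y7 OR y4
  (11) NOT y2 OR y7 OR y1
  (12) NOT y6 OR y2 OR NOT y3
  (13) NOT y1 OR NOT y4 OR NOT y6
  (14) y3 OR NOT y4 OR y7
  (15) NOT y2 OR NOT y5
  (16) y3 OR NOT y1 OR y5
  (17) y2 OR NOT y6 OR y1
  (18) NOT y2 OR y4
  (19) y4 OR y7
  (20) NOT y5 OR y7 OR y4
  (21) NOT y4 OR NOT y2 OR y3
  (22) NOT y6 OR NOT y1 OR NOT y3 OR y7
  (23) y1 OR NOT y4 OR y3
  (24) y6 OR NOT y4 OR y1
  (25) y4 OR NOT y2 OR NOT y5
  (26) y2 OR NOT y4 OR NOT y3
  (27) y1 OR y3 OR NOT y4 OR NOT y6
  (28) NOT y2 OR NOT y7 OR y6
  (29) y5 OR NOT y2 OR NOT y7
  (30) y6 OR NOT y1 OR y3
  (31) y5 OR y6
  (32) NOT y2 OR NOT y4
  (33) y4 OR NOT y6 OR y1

Yes, satisfiable

Branch on y6: set y6 = false.
(y5) alone gives y5 = true.
(NOT y2) alone gives y2 = false.
Branch on y3: set y3 = false.
(NOT y1) alone gives y1 = false.
(NOT y4) alone gives y4 = false.
(y7) alone gives y7 = true.
This assignment satisfies each clause.
A satisfying assignment: y1 ↦ false, y2 ↦ false, y3 ↦ false, y4 ↦ false, y5 ↦ true, y6 ↦ false, y7 ↦ true.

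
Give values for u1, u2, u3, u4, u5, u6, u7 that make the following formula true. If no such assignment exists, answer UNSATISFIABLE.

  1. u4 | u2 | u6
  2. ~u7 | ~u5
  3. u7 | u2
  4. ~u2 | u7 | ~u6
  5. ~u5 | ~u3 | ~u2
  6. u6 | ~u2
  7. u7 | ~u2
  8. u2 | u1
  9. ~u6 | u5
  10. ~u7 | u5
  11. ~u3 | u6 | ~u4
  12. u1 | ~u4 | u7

UNSATISFIABLE

Case u7 = 0:
(u2) alone gives u2 = 1.
Now (~u2) is unsatisfied and unit — conflict.
That branch fails; take u7 = 1 instead.
(~u5) alone gives u5 = 0.
Now (u5) is unsatisfied and unit — conflict.
Neither u7 = 1 nor u7 = 0 works.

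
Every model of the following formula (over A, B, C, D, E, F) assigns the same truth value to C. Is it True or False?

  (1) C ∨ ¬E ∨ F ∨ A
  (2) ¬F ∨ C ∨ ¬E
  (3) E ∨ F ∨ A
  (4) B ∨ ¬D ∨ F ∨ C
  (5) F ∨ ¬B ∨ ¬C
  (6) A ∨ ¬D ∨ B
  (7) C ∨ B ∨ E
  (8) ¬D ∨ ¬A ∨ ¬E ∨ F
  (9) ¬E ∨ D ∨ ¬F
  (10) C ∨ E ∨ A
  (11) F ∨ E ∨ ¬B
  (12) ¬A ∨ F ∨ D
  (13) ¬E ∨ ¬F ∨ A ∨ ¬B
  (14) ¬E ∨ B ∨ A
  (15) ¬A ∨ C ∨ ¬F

True

Suppose C = False.
Branch on F: set F = False.
Branch on E: set E = False.
The clause (A) is unit, so A = True.
The clause (B) is unit, so B = True.
That conflicts with the unit clause (¬B).
Backtrack on E: now try E = True.
The clause (A) is unit, so A = True.
The clause (¬D) is unit, so D = False.
That conflicts with the unit clause (D).
Neither E = True nor E = False works.
Backtrack on F: now try F = True.
The clause (¬E) is unit, so E = False.
The clause (B) is unit, so B = True.
The clause (A) is unit, so A = True.
That conflicts with the unit clause (¬A).
Neither F = True nor F = False works.
So every satisfying assignment has C = True.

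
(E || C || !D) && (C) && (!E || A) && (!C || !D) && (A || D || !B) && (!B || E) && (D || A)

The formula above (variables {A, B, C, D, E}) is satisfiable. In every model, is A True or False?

True

Suppose A = false.
From the singleton clause (C), C = true.
From the singleton clause (!E), E = false.
From the singleton clause (!D), D = false.
That conflicts with the unit clause (D).
So every satisfying assignment has A = True.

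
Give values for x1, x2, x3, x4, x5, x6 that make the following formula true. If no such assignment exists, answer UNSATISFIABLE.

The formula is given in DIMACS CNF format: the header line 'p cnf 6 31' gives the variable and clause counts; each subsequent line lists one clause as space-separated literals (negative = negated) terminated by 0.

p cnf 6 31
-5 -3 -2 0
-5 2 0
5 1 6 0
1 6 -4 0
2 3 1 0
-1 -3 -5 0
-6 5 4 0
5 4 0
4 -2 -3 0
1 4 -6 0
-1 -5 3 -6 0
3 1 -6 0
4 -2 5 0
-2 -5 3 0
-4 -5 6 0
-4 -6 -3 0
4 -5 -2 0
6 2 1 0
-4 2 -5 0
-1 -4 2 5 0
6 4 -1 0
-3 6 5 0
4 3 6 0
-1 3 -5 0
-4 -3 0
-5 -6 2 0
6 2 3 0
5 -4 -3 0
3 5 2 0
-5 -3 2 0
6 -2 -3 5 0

Branch on x5: set x5 = False.
(x4) alone gives x4 = True.
(¬x3) alone gives x3 = False.
(x2) alone gives x2 = True.
Branch on x1: set x1 = True.
No clause remains; x6 is free.

x1: True, x2: True, x3: False, x4: True, x5: False, x6: True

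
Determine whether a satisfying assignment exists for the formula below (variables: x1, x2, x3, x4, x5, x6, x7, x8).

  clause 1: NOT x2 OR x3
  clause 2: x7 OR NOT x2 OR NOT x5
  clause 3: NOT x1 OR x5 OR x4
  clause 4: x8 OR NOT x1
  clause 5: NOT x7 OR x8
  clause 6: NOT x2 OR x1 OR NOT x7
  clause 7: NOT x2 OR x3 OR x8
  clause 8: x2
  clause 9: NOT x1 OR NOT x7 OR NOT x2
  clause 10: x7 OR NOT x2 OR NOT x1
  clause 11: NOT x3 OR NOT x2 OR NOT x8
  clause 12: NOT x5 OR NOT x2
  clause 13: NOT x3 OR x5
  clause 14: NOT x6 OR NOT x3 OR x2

From the singleton clause (x2), x2 = true.
From the singleton clause (x3), x3 = true.
From the singleton clause (NOT x8), x8 = false.
From the singleton clause (NOT x1), x1 = false.
From the singleton clause (NOT x7), x7 = false.
From the singleton clause (NOT x5), x5 = false.
But (x5) is also a unit clause — contradiction.
No assignment satisfies every clause.

Unsatisfiable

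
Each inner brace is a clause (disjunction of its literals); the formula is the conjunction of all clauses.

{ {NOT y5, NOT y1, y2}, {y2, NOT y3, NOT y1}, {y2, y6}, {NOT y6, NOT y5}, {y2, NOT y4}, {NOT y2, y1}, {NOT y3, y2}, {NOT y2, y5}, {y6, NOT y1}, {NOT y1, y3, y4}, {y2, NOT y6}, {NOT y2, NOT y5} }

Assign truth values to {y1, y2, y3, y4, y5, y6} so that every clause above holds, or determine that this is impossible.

Case y2 = true:
The clause (y1) is unit, so y1 = true.
The clause (y5) is unit, so y5 = true.
But (NOT y5) is also a unit clause — contradiction.
Backtrack on y2: now try y2 = false.
The clause (y6) is unit, so y6 = true.
But (NOT y6) is also a unit clause — contradiction.
Both values of y2 lead to a conflict.

UNSATISFIABLE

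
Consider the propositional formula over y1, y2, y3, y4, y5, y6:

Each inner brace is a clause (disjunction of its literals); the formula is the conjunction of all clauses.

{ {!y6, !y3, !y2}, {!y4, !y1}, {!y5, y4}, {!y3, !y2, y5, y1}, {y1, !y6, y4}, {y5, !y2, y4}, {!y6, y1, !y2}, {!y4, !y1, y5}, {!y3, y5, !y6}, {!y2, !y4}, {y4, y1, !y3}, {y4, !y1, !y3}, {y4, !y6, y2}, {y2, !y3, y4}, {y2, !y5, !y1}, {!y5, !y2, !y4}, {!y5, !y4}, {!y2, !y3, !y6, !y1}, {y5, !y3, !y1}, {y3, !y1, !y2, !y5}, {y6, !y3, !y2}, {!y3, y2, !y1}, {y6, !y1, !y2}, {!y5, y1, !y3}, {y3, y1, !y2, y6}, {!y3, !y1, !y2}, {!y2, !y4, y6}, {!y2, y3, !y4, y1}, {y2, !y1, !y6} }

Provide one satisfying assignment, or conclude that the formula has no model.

Case y4 = true:
From the singleton clause (!y1), y1 = false.
From the singleton clause (!y2), y2 = false.
From the singleton clause (!y5), y5 = false.
Case y3 = false:
No clause remains; y6 is free.

y1=false; y2=false; y3=false; y4=true; y5=false; y6=false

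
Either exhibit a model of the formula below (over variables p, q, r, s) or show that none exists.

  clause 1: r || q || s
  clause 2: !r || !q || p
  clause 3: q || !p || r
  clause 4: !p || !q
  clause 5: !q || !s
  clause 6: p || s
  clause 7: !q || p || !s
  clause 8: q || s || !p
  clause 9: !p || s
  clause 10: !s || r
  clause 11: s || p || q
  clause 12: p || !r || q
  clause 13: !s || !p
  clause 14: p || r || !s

UNSATISFIABLE

Branch on p: set p = false.
The clause (s) is unit, so s = true.
The clause (!q) is unit, so q = false.
The clause (r) is unit, so r = true.
That conflicts with the unit clause (!r).
So p must be the other value — set p = true.
The clause (!q) is unit, so q = false.
The clause (r) is unit, so r = true.
The clause (s) is unit, so s = true.
That conflicts with the unit clause (!s).
Either choice for p ends in contradiction.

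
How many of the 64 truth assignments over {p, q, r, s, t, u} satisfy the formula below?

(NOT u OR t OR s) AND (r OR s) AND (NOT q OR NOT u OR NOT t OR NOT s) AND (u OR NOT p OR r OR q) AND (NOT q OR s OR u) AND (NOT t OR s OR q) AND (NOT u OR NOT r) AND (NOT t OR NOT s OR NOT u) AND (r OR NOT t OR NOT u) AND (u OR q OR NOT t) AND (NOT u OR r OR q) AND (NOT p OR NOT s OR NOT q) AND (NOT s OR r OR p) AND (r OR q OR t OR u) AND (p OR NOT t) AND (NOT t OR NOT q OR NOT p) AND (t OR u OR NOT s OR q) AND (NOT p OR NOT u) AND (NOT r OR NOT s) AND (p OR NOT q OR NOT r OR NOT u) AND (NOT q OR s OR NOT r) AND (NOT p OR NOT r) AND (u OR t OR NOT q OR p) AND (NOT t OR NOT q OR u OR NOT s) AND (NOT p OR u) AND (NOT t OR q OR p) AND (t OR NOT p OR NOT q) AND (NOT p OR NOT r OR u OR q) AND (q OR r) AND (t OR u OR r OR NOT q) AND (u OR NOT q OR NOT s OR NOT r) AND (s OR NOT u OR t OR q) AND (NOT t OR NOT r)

1

There are 2^6 = 64 truth assignments over (p, q, r, s, t, u).
Split on r. With r = true, the clauses containing r are satisfied and NOT r drops from the rest; 1 of the 2^5 = 32 assignments to the other variables satisfy what remains.
With r = false, by the same count on the reduced clause set, 0 assignments work.
(One model: p=F, q=F, r=T, s=F, t=F, u=F.)
Total: 1 + 0 = 1.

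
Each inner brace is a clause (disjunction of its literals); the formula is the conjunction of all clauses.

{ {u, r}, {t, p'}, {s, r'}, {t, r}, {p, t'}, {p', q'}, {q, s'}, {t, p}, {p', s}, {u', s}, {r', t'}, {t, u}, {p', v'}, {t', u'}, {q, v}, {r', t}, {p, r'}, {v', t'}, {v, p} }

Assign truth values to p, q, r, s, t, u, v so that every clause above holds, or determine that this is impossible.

UNSATISFIABLE

Suppose u = 1.
(s) alone gives s = 1.
(q) alone gives q = 1.
(p') alone gives p = 0.
(t') alone gives t = 0.
But (t) is also a unit clause — contradiction.
Undo u and try u = 0.
(r) alone gives r = 1.
(s) alone gives s = 1.
(q) alone gives q = 1.
(p') alone gives p = 0.
But (p) is also a unit clause — contradiction.
Both values of u lead to a conflict.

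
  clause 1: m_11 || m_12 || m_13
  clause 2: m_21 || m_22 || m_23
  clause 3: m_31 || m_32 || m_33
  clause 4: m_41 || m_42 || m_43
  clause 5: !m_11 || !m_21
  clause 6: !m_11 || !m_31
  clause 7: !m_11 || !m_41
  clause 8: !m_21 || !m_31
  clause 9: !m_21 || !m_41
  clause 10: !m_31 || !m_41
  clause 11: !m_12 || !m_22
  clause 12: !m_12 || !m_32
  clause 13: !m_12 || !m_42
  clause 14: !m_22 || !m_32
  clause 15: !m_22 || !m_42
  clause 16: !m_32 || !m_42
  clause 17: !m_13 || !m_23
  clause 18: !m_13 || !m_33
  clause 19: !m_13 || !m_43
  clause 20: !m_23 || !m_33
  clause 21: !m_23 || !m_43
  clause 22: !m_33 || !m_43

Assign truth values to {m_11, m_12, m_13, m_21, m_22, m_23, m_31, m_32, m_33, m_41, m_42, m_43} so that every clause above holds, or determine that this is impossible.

Branch on m_11: set m_11 = false.
Branch on m_12: set m_12 = true.
(!m_22) alone gives m_22 = false.
(!m_32) alone gives m_32 = false.
(!m_42) alone gives m_42 = false.
Branch on m_21: set m_21 = true.
(!m_31) alone gives m_31 = false.
(m_33) alone gives m_33 = true.
(!m_41) alone gives m_41 = false.
(m_43) alone gives m_43 = true.
That conflicts with the unit clause (!m_43).
Backtrack on m_21: now try m_21 = false.
(m_23) alone gives m_23 = true.
(!m_13) alone gives m_13 = false.
(!m_33) alone gives m_33 = false.
(m_31) alone gives m_31 = true.
(!m_41) alone gives m_41 = false.
(m_43) alone gives m_43 = true.
That conflicts with the unit clause (!m_43).
Neither m_21 = true nor m_21 = false works.
Backtrack on m_12: now try m_12 = false.
(m_13) alone gives m_13 = true.
(!m_23) alone gives m_23 = false.
(!m_33) alone gives m_33 = false.
(!m_43) alone gives m_43 = false.
Branch on m_21: set m_21 = true.
(!m_31) alone gives m_31 = false.
(m_32) alone gives m_32 = true.
(!m_41) alone gives m_41 = false.
(m_42) alone gives m_42 = true.
That conflicts with the unit clause (!m_42).
Backtrack on m_21: now try m_21 = false.
(m_22) alone gives m_22 = true.
(!m_32) alone gives m_32 = false.
(m_31) alone gives m_31 = true.
(!m_41) alone gives m_41 = false.
(m_42) alone gives m_42 = true.
That conflicts with the unit clause (!m_42).
Neither m_21 = true nor m_21 = false works.
Neither m_12 = true nor m_12 = false works.
Backtrack on m_11: now try m_11 = true.
(!m_21) alone gives m_21 = false.
(!m_31) alone gives m_31 = false.
(!m_41) alone gives m_41 = false.
Branch on m_22: set m_22 = true.
(!m_12) alone gives m_12 = false.
(!m_32) alone gives m_32 = false.
(m_33) alone gives m_33 = true.
(!m_42) alone gives m_42 = false.
(m_43) alone gives m_43 = true.
That conflicts with the unit clause (!m_43).
Backtrack on m_22: now try m_22 = false.
(m_23) alone gives m_23 = true.
(!m_13) alone gives m_13 = false.
(!m_33) alone gives m_33 = false.
(m_32) alone gives m_32 = true.
(!m_12) alone gives m_12 = false.
(!m_42) alone gives m_42 = false.
(m_43) alone gives m_43 = true.
That conflicts with the unit clause (!m_43).
Neither m_22 = true nor m_22 = false works.
Neither m_11 = true nor m_11 = false works.

UNSATISFIABLE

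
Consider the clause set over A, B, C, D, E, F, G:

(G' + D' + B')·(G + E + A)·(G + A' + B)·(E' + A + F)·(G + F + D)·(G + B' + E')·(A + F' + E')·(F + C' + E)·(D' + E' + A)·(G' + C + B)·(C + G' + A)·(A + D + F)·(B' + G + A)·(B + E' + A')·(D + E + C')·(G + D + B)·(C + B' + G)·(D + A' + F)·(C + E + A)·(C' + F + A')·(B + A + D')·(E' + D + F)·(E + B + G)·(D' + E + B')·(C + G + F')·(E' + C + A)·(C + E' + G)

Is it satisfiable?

Yes

Try G = 1.
Try D = 0.
Try C = 1.
Unit clause (E) forces E = 1.
Unit clause (F) forces F = 1.
Unit clause (A) forces A = 1.
Unit clause (B) forces B = 1.
All clauses are satisfied.
A satisfying assignment: A=1; B=1; C=1; D=0; E=1; F=1; G=1.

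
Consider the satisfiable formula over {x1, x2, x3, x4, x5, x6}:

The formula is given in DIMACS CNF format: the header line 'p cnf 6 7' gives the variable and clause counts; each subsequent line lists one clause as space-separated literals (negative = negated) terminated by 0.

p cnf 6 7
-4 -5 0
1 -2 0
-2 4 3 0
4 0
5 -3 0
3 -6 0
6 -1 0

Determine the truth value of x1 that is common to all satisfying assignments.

Suppose x1 = True.
Unit clause (x4) forces x4 = True.
Unit clause (¬x5) forces x5 = False.
Unit clause (¬x3) forces x3 = False.
Unit clause (¬x6) forces x6 = False.
But (x6) is also a unit clause — contradiction.
So every satisfying assignment has x1 = False.

False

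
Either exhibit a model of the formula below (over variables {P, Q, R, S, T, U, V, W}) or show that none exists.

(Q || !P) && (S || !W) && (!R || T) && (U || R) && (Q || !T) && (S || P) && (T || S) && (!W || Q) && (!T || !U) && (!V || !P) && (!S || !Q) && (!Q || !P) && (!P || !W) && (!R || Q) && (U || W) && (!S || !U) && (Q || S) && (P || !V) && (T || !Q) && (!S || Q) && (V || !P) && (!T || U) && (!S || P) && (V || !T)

UNSATISFIABLE

Try Q = true.
(!S) alone gives S = false.
(!W) alone gives W = false.
(P) alone gives P = true.
That conflicts with the unit clause (!P).
Backtrack on Q: now try Q = false.
(!P) alone gives P = false.
(!T) alone gives T = false.
(!R) alone gives R = false.
(U) alone gives U = true.
(S) alone gives S = true.
That conflicts with the unit clause (!S).
Both values of Q lead to a conflict.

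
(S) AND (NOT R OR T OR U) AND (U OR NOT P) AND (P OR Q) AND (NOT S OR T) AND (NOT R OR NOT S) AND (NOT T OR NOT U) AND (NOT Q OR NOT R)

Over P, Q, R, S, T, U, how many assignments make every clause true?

1

There are 2^6 = 64 truth assignments over (P, Q, R, S, T, U).
Split on Q. With Q = true, the clauses containing Q are satisfied and NOT Q drops from the rest; 1 of the 2^5 = 32 assignments to the other variables satisfy what remains.
With Q = false, by the same count on the reduced clause set, 0 assignments work.
(One model: P=F, Q=T, R=F, S=T, T=T, U=F.)
Total: 1 + 0 = 1.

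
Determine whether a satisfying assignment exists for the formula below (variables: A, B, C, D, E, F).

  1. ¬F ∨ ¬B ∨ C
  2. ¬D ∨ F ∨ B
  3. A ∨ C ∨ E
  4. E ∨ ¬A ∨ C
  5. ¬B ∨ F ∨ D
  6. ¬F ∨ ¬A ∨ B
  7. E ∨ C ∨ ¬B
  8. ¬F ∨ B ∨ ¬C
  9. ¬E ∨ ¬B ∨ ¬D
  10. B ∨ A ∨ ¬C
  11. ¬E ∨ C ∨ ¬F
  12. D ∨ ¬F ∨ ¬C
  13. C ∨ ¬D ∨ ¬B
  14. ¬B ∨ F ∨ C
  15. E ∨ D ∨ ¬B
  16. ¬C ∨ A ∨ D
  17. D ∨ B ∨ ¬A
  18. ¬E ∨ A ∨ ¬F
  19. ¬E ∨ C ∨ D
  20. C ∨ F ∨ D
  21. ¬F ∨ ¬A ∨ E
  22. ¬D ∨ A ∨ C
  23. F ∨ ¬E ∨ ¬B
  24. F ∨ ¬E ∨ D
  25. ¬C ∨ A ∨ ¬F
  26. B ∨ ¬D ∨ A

Yes, satisfiable

Try F = False.
Try D = True.
Unit clause (B) forces B = True.
Unit clause (¬E) forces E = False.
Unit clause (C) forces C = True.
All clauses hold; A can take either value.
A satisfying assignment: A: False,  B: True,  C: True,  D: True,  E: False,  F: False.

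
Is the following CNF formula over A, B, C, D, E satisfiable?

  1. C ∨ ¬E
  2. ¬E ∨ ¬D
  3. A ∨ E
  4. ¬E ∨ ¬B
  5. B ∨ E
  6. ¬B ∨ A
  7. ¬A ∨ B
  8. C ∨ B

Branch on C: set C = True.
Branch on E: set E = False.
The clause (A) is unit, so A = True.
The clause (B) is unit, so B = True.
No clause remains; D is free.
A satisfying assignment: A=True; B=True; C=True; D=True; E=False.

Satisfiable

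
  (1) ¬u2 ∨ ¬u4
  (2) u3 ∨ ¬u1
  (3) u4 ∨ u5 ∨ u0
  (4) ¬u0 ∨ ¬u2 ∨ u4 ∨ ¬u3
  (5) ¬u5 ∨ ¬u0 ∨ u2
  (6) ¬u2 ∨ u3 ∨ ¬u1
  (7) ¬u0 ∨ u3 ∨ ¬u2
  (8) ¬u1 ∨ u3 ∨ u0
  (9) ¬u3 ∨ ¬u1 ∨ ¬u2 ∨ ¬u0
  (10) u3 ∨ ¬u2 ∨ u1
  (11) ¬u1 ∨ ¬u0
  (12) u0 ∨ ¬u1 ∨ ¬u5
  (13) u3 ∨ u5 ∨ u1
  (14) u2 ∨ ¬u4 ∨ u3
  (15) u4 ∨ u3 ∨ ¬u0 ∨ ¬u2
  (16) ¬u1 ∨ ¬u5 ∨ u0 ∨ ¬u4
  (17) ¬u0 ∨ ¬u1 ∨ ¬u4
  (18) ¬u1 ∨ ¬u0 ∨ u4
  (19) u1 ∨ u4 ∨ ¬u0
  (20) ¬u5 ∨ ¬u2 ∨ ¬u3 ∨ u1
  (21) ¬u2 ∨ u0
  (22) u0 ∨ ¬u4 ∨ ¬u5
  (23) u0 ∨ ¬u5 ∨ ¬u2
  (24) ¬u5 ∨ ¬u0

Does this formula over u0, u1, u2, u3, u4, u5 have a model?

Branch on u2: set u2 = False.
Branch on u3: set u3 = True.
Branch on u5: set u5 = False.
Branch on u4: set u4 = True.
Branch on u1: set u1 = False.
Every clause is now satisfied; u0 is unconstrained.
A satisfying assignment: u0 ↦ False,  u1 ↦ False,  u2 ↦ False,  u3 ↦ True,  u4 ↦ True,  u5 ↦ False.

Yes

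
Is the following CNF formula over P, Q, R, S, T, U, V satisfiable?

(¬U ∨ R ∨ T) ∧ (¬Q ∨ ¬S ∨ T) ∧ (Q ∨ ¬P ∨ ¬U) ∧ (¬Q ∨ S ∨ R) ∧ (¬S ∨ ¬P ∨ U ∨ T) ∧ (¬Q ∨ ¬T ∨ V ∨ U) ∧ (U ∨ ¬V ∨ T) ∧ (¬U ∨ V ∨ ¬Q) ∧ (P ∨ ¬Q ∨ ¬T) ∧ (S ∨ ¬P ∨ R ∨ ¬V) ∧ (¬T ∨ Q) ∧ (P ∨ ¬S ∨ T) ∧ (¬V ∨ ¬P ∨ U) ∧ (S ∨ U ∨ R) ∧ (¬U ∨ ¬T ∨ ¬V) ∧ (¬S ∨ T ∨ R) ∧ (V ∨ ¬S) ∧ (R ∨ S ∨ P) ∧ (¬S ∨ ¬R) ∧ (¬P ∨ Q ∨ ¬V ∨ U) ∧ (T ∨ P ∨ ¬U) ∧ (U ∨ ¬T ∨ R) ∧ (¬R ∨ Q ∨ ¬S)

Case T = False:
Case U = False:
Unit clause (¬V) forces V = False.
Unit clause (¬S) forces S = False.
Unit clause (R) forces R = True.
All clauses hold; P, Q can take either value.
A satisfying assignment: P: False; Q: True; R: True; S: False; T: False; U: False; V: False.

Yes, satisfiable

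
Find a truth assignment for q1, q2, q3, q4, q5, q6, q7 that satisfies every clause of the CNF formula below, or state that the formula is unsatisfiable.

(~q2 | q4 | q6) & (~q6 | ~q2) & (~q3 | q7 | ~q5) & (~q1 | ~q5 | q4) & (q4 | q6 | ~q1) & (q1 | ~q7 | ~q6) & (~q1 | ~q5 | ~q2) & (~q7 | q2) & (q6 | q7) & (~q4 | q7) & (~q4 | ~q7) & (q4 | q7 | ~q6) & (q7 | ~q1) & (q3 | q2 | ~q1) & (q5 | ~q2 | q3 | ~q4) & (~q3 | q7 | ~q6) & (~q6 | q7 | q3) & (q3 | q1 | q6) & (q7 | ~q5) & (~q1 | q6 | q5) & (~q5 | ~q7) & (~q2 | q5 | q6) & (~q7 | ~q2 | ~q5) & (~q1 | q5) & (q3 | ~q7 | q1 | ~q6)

Try q6 = 0.
From the singleton clause (q7), q7 = 1.
From the singleton clause (q2), q2 = 1.
From the singleton clause (q4), q4 = 1.
That conflicts with the unit clause (~q4).
Undo q6 and try q6 = 1.
From the singleton clause (~q2), q2 = 0.
From the singleton clause (~q7), q7 = 0.
From the singleton clause (~q4), q4 = 0.
That conflicts with the unit clause (q4).
Both values of q6 lead to a conflict.

UNSATISFIABLE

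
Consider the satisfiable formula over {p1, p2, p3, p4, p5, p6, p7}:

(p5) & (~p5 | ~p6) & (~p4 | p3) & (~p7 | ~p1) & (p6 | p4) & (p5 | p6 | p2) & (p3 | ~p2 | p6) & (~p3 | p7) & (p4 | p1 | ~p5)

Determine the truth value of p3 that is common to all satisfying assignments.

Suppose p3 = 0.
The clause (p5) is unit, so p5 = 1.
The clause (~p6) is unit, so p6 = 0.
The clause (~p4) is unit, so p4 = 0.
Now (p4) is unsatisfied and unit — conflict.
So every satisfying assignment has p3 = True.

True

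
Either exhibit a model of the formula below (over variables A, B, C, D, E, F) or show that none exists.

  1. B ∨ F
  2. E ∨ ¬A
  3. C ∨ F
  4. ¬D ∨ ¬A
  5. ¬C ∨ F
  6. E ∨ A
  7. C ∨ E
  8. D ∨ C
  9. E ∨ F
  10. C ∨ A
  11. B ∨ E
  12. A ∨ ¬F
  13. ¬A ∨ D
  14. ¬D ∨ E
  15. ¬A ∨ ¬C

Try B = True.
Try E = True.
Try C = True.
Unit clause (F) forces F = True.
Unit clause (A) forces A = True.
But (¬A) is also a unit clause — contradiction.
Backtrack on C: now try C = False.
Unit clause (F) forces F = True.
Unit clause (D) forces D = True.
Unit clause (¬A) forces A = False.
But (A) is also a unit clause — contradiction.
Neither C = True nor C = False works.
Backtrack on E: now try E = False.
Unit clause (¬A) forces A = False.
But (A) is also a unit clause — contradiction.
Neither E = True nor E = False works.
Backtrack on B: now try B = False.
Unit clause (F) forces F = True.
Unit clause (E) forces E = True.
Unit clause (A) forces A = True.
Unit clause (¬D) forces D = False.
But (D) is also a unit clause — contradiction.
Neither B = True nor B = False works.

UNSATISFIABLE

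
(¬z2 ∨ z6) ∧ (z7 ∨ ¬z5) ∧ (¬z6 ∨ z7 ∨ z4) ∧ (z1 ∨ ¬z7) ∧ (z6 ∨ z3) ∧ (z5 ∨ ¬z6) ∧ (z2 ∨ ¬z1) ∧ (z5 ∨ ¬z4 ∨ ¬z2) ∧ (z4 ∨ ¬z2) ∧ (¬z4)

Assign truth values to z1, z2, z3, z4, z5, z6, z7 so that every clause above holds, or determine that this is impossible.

From the singleton clause (¬z4), z4 = False.
From the singleton clause (¬z2), z2 = False.
From the singleton clause (¬z1), z1 = False.
From the singleton clause (¬z7), z7 = False.
From the singleton clause (¬z5), z5 = False.
From the singleton clause (¬z6), z6 = False.
From the singleton clause (z3), z3 = True.
Every clause now holds.

z1=False, z2=False, z3=True, z4=False, z5=False, z6=False, z7=False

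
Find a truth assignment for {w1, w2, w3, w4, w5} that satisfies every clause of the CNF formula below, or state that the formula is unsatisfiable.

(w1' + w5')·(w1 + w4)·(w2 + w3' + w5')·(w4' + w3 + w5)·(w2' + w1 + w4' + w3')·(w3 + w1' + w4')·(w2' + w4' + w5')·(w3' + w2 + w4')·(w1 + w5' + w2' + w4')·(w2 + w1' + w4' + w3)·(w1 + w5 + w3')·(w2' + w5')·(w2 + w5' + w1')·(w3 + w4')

Case w1 = 1:
Unit clause (w5') forces w5 = 0.
Case w4 = 0:
No clause remains; w2, w3 are free.

w1: 1, w2: 0, w3: 1, w4: 0, w5: 0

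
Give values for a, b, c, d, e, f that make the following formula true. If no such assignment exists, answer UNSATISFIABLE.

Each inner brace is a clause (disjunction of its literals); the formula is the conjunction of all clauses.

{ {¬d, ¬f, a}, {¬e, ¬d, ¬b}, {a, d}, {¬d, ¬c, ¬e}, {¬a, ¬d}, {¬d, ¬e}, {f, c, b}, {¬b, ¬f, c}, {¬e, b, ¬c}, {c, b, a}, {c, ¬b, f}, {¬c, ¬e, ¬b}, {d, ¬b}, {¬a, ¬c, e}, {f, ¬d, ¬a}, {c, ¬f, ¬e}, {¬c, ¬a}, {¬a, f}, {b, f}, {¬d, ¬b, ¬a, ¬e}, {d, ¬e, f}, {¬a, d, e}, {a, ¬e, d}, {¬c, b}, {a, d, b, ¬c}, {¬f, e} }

a=False, b=True, c=True, d=True, e=False, f=False

Case a = False:
The clause (d) is unit, so d = True.
The clause (¬f) is unit, so f = False.
The clause (¬e) is unit, so e = False.
The clause (b) is unit, so b = True.
The clause (c) is unit, so c = True.
Every clause now holds.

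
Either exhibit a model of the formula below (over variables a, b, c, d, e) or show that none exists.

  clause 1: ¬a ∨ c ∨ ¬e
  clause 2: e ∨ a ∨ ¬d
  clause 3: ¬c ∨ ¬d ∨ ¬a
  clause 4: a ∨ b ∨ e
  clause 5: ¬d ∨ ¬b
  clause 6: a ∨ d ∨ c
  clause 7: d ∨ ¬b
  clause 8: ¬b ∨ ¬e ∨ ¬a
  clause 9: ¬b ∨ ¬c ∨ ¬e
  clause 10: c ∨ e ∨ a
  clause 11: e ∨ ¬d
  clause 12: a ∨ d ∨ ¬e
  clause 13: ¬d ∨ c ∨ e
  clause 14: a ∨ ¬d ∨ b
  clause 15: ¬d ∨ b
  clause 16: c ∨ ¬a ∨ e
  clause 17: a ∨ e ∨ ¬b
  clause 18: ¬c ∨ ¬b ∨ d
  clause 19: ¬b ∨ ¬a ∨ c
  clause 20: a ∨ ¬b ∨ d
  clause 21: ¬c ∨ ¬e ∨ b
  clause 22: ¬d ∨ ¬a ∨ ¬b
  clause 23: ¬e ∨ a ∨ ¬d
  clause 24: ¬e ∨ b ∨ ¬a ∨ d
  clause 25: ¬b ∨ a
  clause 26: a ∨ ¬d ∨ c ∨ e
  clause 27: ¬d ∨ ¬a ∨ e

a ↦ True; b ↦ False; c ↦ True; d ↦ False; e ↦ False

Try d = False.
The clause (¬b) is unit, so b = False.
Try a = True.
The clause (¬e) is unit, so e = False.
The clause (c) is unit, so c = True.
All clauses are satisfied.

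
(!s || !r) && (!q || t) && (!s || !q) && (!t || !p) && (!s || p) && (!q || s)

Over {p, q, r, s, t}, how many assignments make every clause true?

7

There are 2^5 = 32 truth assignments over (p, q, r, s, t).
Split on s. With s = true, the clauses containing s are satisfied and !s drops from the rest; 1 of the 2^4 = 16 assignments to the other variables satisfy what remains.
With s = false, by the same count on the reduced clause set, 6 assignments work.
(One model: p=F, q=F, r=F, s=F, t=F.)
Total: 1 + 6 = 7.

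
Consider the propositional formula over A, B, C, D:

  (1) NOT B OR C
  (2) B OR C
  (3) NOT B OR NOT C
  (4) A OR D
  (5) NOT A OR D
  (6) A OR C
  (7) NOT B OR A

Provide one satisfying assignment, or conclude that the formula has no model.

Suppose B = false.
(C) alone gives C = true.
Suppose A = false.
(D) alone gives D = true.
Every clause now holds.

A: false, B: false, C: true, D: true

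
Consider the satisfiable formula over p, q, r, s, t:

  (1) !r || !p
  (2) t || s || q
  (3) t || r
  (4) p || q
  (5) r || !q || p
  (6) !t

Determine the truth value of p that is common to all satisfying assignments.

False

Suppose p = true.
From the singleton clause (!r), r = false.
From the singleton clause (t), t = true.
But (!t) is also a unit clause — contradiction.
So every satisfying assignment has p = False.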